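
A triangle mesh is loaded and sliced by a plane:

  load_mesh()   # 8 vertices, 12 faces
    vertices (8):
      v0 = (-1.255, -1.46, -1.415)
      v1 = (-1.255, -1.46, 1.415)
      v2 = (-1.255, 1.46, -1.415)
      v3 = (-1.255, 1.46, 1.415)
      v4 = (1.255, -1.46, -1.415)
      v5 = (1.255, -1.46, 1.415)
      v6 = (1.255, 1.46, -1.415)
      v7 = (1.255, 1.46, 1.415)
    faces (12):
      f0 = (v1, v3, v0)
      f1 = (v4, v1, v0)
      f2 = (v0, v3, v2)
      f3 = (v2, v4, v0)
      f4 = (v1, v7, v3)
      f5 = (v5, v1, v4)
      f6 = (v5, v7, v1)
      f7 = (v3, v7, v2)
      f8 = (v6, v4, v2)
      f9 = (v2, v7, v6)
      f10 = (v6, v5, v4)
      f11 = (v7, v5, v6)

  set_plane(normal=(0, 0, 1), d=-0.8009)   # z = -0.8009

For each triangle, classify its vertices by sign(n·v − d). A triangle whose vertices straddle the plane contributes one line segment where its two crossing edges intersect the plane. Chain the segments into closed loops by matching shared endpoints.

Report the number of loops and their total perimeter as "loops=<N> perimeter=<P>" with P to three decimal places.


loops=1 perimeter=10.860

Straddling triangles (8 of 12):
  (v1,v3,v0) [++-] → (-1.255, -0.82637, -0.8009)–(-1.255, -1.46, -0.8009)  len=0.6336
  (v4,v1,v0) [-+-] → (0.710339, -1.46, -0.8009)–(-1.255, -1.46, -0.8009)  len=1.9653
  (v0,v3,v2) [-+-] → (-1.255, -0.82637, -0.8009)–(-1.255, 1.46, -0.8009)  len=2.2864
  (v5,v1,v4) [++-] → (0.710339, -1.46, -0.8009)–(1.255, -1.46, -0.8009)  len=0.5447
  (v3,v7,v2) [++-] → (-0.710339, 1.46, -0.8009)–(-1.255, 1.46, -0.8009)  len=0.5447
  (v2,v7,v6) [-+-] → (-0.710339, 1.46, -0.8009)–(1.255, 1.46, -0.8009)  len=1.9653
  (v6,v5,v4) [-+-] → (1.255, 0.82637, -0.8009)–(1.255, -1.46, -0.8009)  len=2.2864
  (v7,v5,v6) [++-] → (1.255, 0.82637, -0.8009)–(1.255, 1.46, -0.8009)  len=0.6336

Chained into 1 loop(s):
  loop 1: 8 segments, perimeter = 10.8600
Total perimeter = 10.860


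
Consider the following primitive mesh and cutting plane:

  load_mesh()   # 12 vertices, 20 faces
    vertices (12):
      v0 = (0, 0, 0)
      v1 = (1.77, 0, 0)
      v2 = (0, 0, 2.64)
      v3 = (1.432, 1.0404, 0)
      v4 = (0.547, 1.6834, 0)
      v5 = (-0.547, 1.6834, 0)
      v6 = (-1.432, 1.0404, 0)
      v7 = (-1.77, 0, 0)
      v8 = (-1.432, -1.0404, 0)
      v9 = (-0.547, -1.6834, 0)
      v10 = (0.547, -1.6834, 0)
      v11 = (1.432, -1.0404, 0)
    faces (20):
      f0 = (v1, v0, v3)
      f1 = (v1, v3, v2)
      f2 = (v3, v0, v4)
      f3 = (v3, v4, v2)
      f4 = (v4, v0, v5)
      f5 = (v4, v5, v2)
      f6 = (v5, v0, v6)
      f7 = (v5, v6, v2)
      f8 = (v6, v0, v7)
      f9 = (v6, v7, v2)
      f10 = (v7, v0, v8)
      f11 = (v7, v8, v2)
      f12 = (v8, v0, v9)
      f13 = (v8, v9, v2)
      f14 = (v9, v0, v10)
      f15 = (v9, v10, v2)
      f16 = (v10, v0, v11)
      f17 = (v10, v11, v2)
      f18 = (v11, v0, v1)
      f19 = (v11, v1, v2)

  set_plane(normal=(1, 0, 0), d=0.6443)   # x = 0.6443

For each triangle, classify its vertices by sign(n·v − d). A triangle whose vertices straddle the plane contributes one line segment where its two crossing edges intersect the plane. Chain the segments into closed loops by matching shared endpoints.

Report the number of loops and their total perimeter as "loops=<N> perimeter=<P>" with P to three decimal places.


Straddling triangles (8 of 20):
  (v1,v0,v3) [+-+] → (0.6443, 0, 0)–(0.6443, 0.468107, 0)  len=0.4681
  (v1,v3,v2) [++-] → (0.6443, 0.468107, 1.45218)–(0.6443, 0, 1.67901)  len=0.5202
  (v3,v0,v4) [+--] → (0.6443, 0.468107, 0)–(0.6443, 1.61271, 0)  len=1.1446
  (v3,v4,v2) [+--] → (0.6443, 1.61271, 0)–(0.6443, 0.468107, 1.45218)  len=1.8490
  (v10,v0,v11) [--+] → (0.6443, -0.468107, 0)–(0.6443, -1.61271, 0)  len=1.1446
  (v10,v11,v2) [-+-] → (0.6443, -1.61271, 0)–(0.6443, -0.468107, 1.45218)  len=1.8490
  (v11,v0,v1) [+-+] → (0.6443, -0.468107, 0)–(0.6443, 0, 0)  len=0.4681
  (v11,v1,v2) [++-] → (0.6443, 0, 1.67901)–(0.6443, -0.468107, 1.45218)  len=0.5202

Chained into 1 loop(s):
  loop 1: 8 segments, perimeter = 7.9638
Total perimeter = 7.964

loops=1 perimeter=7.964


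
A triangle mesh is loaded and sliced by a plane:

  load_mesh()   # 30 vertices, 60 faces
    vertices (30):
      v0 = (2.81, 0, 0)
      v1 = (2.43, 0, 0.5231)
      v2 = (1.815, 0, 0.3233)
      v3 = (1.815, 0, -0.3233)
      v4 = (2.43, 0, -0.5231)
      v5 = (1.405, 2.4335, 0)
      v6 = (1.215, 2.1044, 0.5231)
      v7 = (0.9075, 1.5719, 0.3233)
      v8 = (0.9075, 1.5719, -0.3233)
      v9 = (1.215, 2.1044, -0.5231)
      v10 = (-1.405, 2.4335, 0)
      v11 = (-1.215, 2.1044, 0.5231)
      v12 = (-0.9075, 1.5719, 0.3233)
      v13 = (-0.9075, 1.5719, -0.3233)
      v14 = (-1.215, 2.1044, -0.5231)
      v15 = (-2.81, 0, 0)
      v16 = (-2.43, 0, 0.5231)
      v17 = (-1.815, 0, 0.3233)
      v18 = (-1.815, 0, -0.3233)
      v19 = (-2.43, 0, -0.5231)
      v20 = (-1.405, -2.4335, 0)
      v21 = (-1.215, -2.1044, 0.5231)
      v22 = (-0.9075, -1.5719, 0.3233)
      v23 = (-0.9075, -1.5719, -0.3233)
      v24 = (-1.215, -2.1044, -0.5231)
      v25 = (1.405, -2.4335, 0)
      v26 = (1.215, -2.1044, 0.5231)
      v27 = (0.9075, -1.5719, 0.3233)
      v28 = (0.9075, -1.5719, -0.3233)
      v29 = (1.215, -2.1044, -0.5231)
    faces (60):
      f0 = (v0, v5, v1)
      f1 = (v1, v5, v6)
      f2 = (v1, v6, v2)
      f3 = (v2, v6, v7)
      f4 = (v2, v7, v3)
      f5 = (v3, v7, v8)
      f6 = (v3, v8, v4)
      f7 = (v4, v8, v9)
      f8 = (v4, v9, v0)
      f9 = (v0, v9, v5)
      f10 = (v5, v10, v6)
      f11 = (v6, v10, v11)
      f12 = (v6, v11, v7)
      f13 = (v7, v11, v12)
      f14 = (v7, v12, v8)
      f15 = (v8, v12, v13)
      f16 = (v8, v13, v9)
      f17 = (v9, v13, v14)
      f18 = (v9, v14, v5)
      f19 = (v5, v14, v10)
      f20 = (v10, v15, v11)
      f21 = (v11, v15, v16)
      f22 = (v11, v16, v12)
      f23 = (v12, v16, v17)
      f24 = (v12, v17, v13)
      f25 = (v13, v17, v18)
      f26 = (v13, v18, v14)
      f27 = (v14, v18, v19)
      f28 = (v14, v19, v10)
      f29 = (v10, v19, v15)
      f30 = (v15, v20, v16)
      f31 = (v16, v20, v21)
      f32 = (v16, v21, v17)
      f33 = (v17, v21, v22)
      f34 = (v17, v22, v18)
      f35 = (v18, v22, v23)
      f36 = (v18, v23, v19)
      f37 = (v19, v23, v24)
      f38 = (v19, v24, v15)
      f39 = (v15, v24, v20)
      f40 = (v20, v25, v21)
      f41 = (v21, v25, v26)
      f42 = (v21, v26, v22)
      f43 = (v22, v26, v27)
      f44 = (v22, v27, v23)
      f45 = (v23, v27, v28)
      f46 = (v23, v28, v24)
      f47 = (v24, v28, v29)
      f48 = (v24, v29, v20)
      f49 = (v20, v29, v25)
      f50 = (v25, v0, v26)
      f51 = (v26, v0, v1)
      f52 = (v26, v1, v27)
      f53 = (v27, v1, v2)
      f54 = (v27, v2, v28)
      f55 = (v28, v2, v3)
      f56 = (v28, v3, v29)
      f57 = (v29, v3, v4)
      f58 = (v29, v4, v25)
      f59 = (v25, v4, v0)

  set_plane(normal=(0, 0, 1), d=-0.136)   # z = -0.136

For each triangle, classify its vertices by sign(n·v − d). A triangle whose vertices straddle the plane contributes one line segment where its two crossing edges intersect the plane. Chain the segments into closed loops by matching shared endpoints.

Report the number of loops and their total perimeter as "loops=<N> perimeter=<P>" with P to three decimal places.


Straddling triangles (24 of 60):
  (v2,v7,v3) [++-] → (1.55213, 0.455331, -0.136)–(1.815, 0, -0.136)  len=0.5258
  (v3,v7,v8) [-+-] → (1.55213, 0.455331, -0.136)–(0.9075, 1.5719, -0.136)  len=1.2893
  (v4,v9,v0) [--+] → (2.39532, 0.54712, -0.136)–(2.7112, 0, -0.136)  len=0.6318
  (v0,v9,v5) [+-+] → (2.39532, 0.54712, -0.136)–(1.3556, 2.34794, -0.136)  len=2.0794
  (v7,v12,v8) [++-] → (0.381751, 1.5719, -0.136)–(0.9075, 1.5719, -0.136)  len=0.5257
  (v8,v12,v13) [-+-] → (0.381751, 1.5719, -0.136)–(-0.9075, 1.5719, -0.136)  len=1.2893
  (v9,v14,v5) [--+] → (0.72383, 2.34794, -0.136)–(1.3556, 2.34794, -0.136)  len=0.6318
  (v5,v14,v10) [+-+] → (0.72383, 2.34794, -0.136)–(-1.3556, 2.34794, -0.136)  len=2.0794
  (v12,v17,v13) [++-] → (-1.17037, 1.11657, -0.136)–(-0.9075, 1.5719, -0.136)  len=0.5258
  (v13,v17,v18) [-+-] → (-1.17037, 1.11657, -0.136)–(-1.815, 0, -0.136)  len=1.2893
  (v14,v19,v10) [--+] → (-1.67149, 1.80082, -0.136)–(-1.3556, 2.34794, -0.136)  len=0.6318
  (v10,v19,v15) [+-+] → (-1.67149, 1.80082, -0.136)–(-2.7112, 0, -0.136)  len=2.0794
  (v17,v22,v18) [++-] → (-1.55213, -0.455331, -0.136)–(-1.815, 0, -0.136)  len=0.5258
  (v18,v22,v23) [-+-] → (-1.55213, -0.455331, -0.136)–(-0.9075, -1.5719, -0.136)  len=1.2893
  (v19,v24,v15) [--+] → (-2.39532, -0.54712, -0.136)–(-2.7112, 0, -0.136)  len=0.6318
  (v15,v24,v20) [+-+] → (-2.39532, -0.54712, -0.136)–(-1.3556, -2.34794, -0.136)  len=2.0794
  (v22,v27,v23) [++-] → (-0.381751, -1.5719, -0.136)–(-0.9075, -1.5719, -0.136)  len=0.5257
  (v23,v27,v28) [-+-] → (-0.381751, -1.5719, -0.136)–(0.9075, -1.5719, -0.136)  len=1.2893
  (v24,v29,v20) [--+] → (-0.72383, -2.34794, -0.136)–(-1.3556, -2.34794, -0.136)  len=0.6318
  (v20,v29,v25) [+-+] → (-0.72383, -2.34794, -0.136)–(1.3556, -2.34794, -0.136)  len=2.0794
  (v27,v2,v28) [++-] → (1.17037, -1.11657, -0.136)–(0.9075, -1.5719, -0.136)  len=0.5258
  (v28,v2,v3) [-+-] → (1.17037, -1.11657, -0.136)–(1.815, 0, -0.136)  len=1.2893
  (v29,v4,v25) [--+] → (1.67149, -1.80082, -0.136)–(1.3556, -2.34794, -0.136)  len=0.6318
  (v25,v4,v0) [+-+] → (1.67149, -1.80082, -0.136)–(2.7112, 0, -0.136)  len=2.0794

Chained into 2 loop(s):
  loop 1: 12 segments, perimeter = 10.8902
  loop 2: 12 segments, perimeter = 16.2671
Total perimeter = 27.157

loops=2 perimeter=27.157


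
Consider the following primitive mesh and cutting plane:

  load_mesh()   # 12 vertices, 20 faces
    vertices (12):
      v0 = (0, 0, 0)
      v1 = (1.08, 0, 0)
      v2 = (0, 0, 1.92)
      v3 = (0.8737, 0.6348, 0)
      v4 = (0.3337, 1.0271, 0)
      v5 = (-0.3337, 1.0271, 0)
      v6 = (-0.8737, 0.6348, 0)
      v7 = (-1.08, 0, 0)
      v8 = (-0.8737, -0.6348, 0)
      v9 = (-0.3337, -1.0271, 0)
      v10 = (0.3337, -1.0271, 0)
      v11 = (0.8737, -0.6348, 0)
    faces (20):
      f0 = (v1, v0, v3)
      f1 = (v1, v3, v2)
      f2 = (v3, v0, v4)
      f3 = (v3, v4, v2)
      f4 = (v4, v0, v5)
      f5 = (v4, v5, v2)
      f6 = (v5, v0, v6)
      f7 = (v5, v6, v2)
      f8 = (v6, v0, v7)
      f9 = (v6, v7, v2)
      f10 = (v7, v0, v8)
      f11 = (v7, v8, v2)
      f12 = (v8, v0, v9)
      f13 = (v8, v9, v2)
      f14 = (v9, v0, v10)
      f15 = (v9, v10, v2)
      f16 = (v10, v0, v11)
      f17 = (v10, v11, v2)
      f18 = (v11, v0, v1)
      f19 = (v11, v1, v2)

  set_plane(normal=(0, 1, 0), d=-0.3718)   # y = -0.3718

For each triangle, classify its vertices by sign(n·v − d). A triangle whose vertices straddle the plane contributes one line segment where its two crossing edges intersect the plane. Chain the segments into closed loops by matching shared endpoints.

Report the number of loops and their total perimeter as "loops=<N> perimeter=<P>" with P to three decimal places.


loops=1 perimeter=5.147

Straddling triangles (10 of 20):
  (v7,v0,v8) [++-] → (-0.511723, -0.3718, 0)–(-0.959171, -0.3718, 0)  len=0.4474
  (v7,v8,v2) [+-+] → (-0.959171, -0.3718, 0)–(-0.511723, -0.3718, 0.795463)  len=0.9127
  (v8,v0,v9) [-+-] → (-0.511723, -0.3718, 0)–(-0.120796, -0.3718, 0)  len=0.3909
  (v8,v9,v2) [--+] → (-0.120796, -0.3718, 1.22498)–(-0.511723, -0.3718, 0.795463)  len=0.5808
  (v9,v0,v10) [-+-] → (-0.120796, -0.3718, 0)–(0.120796, -0.3718, 0)  len=0.2416
  (v9,v10,v2) [--+] → (0.120796, -0.3718, 1.22498)–(-0.120796, -0.3718, 1.22498)  len=0.2416
  (v10,v0,v11) [-+-] → (0.120796, -0.3718, 0)–(0.511723, -0.3718, 0)  len=0.3909
  (v10,v11,v2) [--+] → (0.511723, -0.3718, 0.795463)–(0.120796, -0.3718, 1.22498)  len=0.5808
  (v11,v0,v1) [-++] → (0.511723, -0.3718, 0)–(0.959171, -0.3718, 0)  len=0.4474
  (v11,v1,v2) [-++] → (0.959171, -0.3718, 0)–(0.511723, -0.3718, 0.795463)  len=0.9127

Chained into 1 loop(s):
  loop 1: 10 segments, perimeter = 5.1468
Total perimeter = 5.147


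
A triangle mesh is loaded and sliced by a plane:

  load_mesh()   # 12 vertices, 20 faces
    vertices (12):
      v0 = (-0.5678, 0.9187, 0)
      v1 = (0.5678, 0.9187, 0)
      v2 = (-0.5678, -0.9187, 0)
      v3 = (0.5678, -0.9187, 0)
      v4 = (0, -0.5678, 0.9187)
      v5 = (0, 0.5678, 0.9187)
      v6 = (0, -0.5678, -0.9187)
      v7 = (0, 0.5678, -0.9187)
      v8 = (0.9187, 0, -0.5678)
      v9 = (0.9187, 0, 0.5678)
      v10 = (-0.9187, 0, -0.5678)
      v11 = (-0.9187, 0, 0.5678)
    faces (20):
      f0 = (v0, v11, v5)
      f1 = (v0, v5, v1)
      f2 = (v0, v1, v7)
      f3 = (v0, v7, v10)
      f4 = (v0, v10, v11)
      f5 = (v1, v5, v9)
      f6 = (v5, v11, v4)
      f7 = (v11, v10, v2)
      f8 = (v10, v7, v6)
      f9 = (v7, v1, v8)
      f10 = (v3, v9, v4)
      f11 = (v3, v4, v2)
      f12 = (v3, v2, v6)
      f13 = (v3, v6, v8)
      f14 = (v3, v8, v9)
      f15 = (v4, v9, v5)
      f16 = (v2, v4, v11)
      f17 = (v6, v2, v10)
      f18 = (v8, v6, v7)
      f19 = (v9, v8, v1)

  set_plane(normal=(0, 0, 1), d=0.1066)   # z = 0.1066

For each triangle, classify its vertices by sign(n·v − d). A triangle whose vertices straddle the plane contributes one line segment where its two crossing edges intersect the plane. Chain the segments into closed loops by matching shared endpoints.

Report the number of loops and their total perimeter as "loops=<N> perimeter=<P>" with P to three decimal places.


loops=1 perimeter=5.948

Straddling triangles (10 of 20):
  (v0,v11,v5) [-++] → (-0.633679, 0.746221, 0.1066)–(-0.501916, 0.877984, 0.1066)  len=0.1863
  (v0,v5,v1) [-+-] → (-0.501916, 0.877984, 0.1066)–(0.501916, 0.877984, 0.1066)  len=1.0038
  (v0,v10,v11) [--+] → (-0.9187, 0, 0.1066)–(-0.633679, 0.746221, 0.1066)  len=0.7988
  (v1,v5,v9) [-++] → (0.501916, 0.877984, 0.1066)–(0.633679, 0.746221, 0.1066)  len=0.1863
  (v11,v10,v2) [+--] → (-0.9187, 0, 0.1066)–(-0.633679, -0.746221, 0.1066)  len=0.7988
  (v3,v9,v4) [-++] → (0.633679, -0.746221, 0.1066)–(0.501916, -0.877984, 0.1066)  len=0.1863
  (v3,v4,v2) [-+-] → (0.501916, -0.877984, 0.1066)–(-0.501916, -0.877984, 0.1066)  len=1.0038
  (v3,v8,v9) [--+] → (0.9187, 0, 0.1066)–(0.633679, -0.746221, 0.1066)  len=0.7988
  (v2,v4,v11) [-++] → (-0.501916, -0.877984, 0.1066)–(-0.633679, -0.746221, 0.1066)  len=0.1863
  (v9,v8,v1) [+--] → (0.9187, 0, 0.1066)–(0.633679, 0.746221, 0.1066)  len=0.7988

Chained into 1 loop(s):
  loop 1: 10 segments, perimeter = 5.9482
Total perimeter = 5.948


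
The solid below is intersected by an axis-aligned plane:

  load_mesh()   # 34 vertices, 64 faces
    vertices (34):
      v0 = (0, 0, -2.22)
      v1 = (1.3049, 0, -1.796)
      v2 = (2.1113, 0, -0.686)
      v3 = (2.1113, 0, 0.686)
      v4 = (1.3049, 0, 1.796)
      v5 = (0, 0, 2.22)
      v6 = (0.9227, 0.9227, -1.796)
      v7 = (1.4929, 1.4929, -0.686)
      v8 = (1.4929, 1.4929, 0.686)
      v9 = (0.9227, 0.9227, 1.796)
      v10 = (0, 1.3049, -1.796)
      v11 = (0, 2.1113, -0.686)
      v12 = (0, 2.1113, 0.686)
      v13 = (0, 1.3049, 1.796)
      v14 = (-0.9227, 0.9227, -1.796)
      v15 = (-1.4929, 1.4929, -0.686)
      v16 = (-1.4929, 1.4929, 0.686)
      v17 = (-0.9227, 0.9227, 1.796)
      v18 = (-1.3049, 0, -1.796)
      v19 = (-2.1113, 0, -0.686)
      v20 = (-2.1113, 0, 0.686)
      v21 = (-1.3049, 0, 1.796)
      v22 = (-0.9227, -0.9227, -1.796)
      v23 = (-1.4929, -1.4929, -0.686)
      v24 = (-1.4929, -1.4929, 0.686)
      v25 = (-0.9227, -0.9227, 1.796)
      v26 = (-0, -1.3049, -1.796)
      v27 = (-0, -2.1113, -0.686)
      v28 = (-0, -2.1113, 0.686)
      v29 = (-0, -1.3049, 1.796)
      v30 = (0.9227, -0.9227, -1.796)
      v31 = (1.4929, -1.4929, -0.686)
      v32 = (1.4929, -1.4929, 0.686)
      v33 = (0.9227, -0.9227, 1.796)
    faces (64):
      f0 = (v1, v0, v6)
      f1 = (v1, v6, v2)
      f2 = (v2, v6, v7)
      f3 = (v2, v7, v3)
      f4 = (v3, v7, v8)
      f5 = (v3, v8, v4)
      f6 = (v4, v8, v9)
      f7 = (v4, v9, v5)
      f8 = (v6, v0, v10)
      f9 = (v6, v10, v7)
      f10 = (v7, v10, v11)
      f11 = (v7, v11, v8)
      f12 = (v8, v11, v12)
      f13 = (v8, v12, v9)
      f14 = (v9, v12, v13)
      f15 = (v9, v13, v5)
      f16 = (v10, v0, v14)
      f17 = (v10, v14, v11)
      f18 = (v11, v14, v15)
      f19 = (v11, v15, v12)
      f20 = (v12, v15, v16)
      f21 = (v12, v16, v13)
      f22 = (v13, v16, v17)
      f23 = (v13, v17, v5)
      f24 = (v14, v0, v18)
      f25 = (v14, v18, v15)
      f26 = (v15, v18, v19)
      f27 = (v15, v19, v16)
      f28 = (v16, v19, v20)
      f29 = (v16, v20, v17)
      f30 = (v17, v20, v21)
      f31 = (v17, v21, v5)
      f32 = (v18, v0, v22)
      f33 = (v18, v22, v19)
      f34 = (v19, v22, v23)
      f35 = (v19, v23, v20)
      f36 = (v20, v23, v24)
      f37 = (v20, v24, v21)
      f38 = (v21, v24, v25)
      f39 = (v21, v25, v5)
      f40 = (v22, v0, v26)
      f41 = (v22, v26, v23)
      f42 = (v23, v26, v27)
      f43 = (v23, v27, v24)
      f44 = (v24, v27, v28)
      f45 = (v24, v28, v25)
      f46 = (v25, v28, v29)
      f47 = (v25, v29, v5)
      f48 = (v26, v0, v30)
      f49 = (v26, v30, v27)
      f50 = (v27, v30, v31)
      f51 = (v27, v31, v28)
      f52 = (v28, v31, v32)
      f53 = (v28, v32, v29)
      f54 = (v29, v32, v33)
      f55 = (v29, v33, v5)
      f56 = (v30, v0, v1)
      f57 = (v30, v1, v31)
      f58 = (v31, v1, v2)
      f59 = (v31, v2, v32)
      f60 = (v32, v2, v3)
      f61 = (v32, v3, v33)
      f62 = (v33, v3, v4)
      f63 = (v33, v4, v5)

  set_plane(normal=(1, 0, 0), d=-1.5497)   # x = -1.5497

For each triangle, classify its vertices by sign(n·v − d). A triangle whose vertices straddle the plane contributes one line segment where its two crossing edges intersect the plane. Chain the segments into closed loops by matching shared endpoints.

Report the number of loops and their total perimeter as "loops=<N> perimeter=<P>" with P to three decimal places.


Straddling triangles (10 of 64):
  (v15,v18,v19) [++-] → (-1.5497, 0, -1.45904)–(-1.5497, 1.35578, -0.686)  len=1.5607
  (v15,v19,v16) [+-+] → (-1.5497, 1.35578, -0.686)–(-1.5497, 1.35578, 0.559982)  len=1.2460
  (v16,v19,v20) [+--] → (-1.5497, 1.35578, 0.559982)–(-1.5497, 1.35578, 0.686)  len=0.1260
  (v16,v20,v17) [+-+] → (-1.5497, 1.35578, 0.686)–(-1.5497, 0.435965, 1.21046)  len=1.0588
  (v17,v20,v21) [+-+] → (-1.5497, 0.435965, 1.21046)–(-1.5497, 0, 1.45904)  len=0.5019
  (v18,v22,v19) [++-] → (-1.5497, -0.435965, -1.21046)–(-1.5497, 0, -1.45904)  len=0.5019
  (v19,v22,v23) [-++] → (-1.5497, -0.435965, -1.21046)–(-1.5497, -1.35578, -0.686)  len=1.0588
  (v19,v23,v20) [-+-] → (-1.5497, -1.35578, -0.686)–(-1.5497, -1.35578, -0.559982)  len=0.1260
  (v20,v23,v24) [-++] → (-1.5497, -1.35578, -0.559982)–(-1.5497, -1.35578, 0.686)  len=1.2460
  (v20,v24,v21) [-++] → (-1.5497, -1.35578, 0.686)–(-1.5497, 0, 1.45904)  len=1.5607

Chained into 1 loop(s):
  loop 1: 10 segments, perimeter = 8.9867
Total perimeter = 8.987

loops=1 perimeter=8.987


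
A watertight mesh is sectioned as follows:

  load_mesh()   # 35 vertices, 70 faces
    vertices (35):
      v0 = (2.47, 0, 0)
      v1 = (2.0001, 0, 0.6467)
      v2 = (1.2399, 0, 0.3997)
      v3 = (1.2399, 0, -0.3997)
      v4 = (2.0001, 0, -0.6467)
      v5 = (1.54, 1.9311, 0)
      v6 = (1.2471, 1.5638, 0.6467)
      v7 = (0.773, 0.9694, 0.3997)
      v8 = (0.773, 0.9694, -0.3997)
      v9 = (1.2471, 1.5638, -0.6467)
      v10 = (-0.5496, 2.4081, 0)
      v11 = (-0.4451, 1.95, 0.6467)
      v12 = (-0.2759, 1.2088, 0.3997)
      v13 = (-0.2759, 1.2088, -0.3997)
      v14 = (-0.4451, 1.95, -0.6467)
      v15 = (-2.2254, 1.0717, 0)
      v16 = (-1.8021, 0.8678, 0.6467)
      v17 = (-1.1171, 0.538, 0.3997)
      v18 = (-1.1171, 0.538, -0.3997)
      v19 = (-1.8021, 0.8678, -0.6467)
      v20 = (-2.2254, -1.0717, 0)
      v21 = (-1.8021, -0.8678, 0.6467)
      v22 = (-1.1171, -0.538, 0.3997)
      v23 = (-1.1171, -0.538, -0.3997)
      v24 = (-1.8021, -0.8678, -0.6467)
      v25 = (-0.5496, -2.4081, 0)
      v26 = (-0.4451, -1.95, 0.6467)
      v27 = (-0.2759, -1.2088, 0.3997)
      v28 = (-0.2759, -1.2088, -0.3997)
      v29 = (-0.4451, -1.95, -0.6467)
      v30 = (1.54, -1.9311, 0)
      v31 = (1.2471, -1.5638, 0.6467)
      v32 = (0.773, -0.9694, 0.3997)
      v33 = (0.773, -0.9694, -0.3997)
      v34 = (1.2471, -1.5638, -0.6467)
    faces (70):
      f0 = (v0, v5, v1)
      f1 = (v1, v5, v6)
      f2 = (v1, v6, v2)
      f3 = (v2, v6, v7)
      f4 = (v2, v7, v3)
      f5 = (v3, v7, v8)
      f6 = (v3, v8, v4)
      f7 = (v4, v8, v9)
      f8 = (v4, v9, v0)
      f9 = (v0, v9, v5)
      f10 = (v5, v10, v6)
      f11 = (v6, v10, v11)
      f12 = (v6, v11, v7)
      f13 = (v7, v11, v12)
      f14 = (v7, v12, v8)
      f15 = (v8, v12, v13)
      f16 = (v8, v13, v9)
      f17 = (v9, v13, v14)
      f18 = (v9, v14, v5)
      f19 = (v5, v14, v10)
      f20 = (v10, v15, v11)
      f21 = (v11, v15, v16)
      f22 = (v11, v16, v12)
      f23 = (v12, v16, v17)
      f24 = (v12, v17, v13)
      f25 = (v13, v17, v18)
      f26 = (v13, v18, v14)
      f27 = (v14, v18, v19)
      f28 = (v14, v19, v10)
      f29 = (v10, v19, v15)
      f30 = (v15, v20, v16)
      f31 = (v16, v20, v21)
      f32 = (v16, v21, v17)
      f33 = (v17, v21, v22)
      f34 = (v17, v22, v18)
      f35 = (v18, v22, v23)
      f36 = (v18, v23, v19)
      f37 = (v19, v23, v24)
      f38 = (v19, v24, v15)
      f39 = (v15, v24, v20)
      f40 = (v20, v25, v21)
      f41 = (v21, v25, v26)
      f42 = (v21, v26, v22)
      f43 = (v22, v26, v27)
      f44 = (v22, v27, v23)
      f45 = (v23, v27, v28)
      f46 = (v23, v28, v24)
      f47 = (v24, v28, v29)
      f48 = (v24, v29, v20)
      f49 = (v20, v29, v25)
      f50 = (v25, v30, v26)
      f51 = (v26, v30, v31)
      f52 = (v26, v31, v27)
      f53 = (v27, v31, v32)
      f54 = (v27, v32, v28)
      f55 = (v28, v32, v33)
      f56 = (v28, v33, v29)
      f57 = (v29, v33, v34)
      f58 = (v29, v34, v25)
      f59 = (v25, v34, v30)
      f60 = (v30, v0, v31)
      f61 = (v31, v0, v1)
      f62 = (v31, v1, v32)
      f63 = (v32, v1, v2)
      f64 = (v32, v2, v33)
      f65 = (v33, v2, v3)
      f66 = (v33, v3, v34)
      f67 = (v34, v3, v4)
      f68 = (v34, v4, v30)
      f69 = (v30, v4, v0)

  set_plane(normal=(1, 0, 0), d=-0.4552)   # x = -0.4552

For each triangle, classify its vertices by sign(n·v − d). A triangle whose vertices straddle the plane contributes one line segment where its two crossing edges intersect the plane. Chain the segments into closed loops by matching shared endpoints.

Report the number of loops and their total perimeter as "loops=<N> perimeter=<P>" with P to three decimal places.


Straddling triangles (24 of 70):
  (v5,v10,v6) [+-+] → (-0.4552, 2.38655, 0)–(-0.4552, 2.36374, 0.0339781)  len=0.0409
  (v6,v10,v11) [+-+] → (-0.4552, 2.36374, 0.0339781)–(-0.4552, 1.99428, 0.584196)  len=0.6628
  (v5,v14,v10) [++-] → (-0.4552, 1.99428, -0.584196)–(-0.4552, 2.38655, 0)  len=0.7037
  (v10,v15,v11) [--+] → (-0.4552, 1.94502, 0.643031)–(-0.4552, 1.99428, 0.584196)  len=0.0767
  (v11,v15,v16) [+--] → (-0.4552, 1.94502, 0.643031)–(-0.4552, 1.94195, 0.6467)  len=0.0048
  (v11,v16,v12) [+-+] → (-0.4552, 1.94195, 0.6467)–(-0.4552, 1.16874, 0.428718)  len=0.8033
  (v12,v16,v17) [+--] → (-0.4552, 1.16874, 0.428718)–(-0.4552, 1.06582, 0.3997)  len=0.1069
  (v12,v17,v13) [+-+] → (-0.4552, 1.06582, 0.3997)–(-0.4552, 1.06582, -0.22931)  len=0.6290
  (v13,v17,v18) [+--] → (-0.4552, 1.06582, -0.22931)–(-0.4552, 1.06582, -0.3997)  len=0.1704
  (v13,v18,v14) [+-+] → (-0.4552, 1.06582, -0.3997)–(-0.4552, 1.92878, -0.642988)  len=0.8966
  (v14,v18,v19) [+--] → (-0.4552, 1.92878, -0.642988)–(-0.4552, 1.94195, -0.6467)  len=0.0137
  (v14,v19,v10) [+--] → (-0.4552, 1.94195, -0.6467)–(-0.4552, 1.99428, -0.584196)  len=0.0815
  (v21,v25,v26) [--+] → (-0.4552, -1.99428, 0.584196)–(-0.4552, -1.94195, 0.6467)  len=0.0815
  (v21,v26,v22) [-+-] → (-0.4552, -1.94195, 0.6467)–(-0.4552, -1.92878, 0.642988)  len=0.0137
  (v22,v26,v27) [-++] → (-0.4552, -1.92878, 0.642988)–(-0.4552, -1.06582, 0.3997)  len=0.8966
  (v22,v27,v23) [-+-] → (-0.4552, -1.06582, 0.3997)–(-0.4552, -1.06582, 0.22931)  len=0.1704
  (v23,v27,v28) [-++] → (-0.4552, -1.06582, 0.22931)–(-0.4552, -1.06582, -0.3997)  len=0.6290
  (v23,v28,v24) [-+-] → (-0.4552, -1.06582, -0.3997)–(-0.4552, -1.16874, -0.428718)  len=0.1069
  (v24,v28,v29) [-++] → (-0.4552, -1.16874, -0.428718)–(-0.4552, -1.94195, -0.6467)  len=0.8033
  (v24,v29,v20) [-+-] → (-0.4552, -1.94195, -0.6467)–(-0.4552, -1.94502, -0.643031)  len=0.0048
  (v20,v29,v25) [-+-] → (-0.4552, -1.94502, -0.643031)–(-0.4552, -1.99428, -0.584196)  len=0.0767
  (v25,v30,v26) [-++] → (-0.4552, -2.38655, 0)–(-0.4552, -1.99428, 0.584196)  len=0.7037
  (v29,v34,v25) [++-] → (-0.4552, -2.36374, -0.0339781)–(-0.4552, -1.99428, -0.584196)  len=0.6628
  (v25,v34,v30) [-++] → (-0.4552, -2.36374, -0.0339781)–(-0.4552, -2.38655, 0)  len=0.0409

Chained into 2 loop(s):
  loop 1: 12 segments, perimeter = 4.1903
  loop 2: 12 segments, perimeter = 4.1903
Total perimeter = 8.381

loops=2 perimeter=8.381


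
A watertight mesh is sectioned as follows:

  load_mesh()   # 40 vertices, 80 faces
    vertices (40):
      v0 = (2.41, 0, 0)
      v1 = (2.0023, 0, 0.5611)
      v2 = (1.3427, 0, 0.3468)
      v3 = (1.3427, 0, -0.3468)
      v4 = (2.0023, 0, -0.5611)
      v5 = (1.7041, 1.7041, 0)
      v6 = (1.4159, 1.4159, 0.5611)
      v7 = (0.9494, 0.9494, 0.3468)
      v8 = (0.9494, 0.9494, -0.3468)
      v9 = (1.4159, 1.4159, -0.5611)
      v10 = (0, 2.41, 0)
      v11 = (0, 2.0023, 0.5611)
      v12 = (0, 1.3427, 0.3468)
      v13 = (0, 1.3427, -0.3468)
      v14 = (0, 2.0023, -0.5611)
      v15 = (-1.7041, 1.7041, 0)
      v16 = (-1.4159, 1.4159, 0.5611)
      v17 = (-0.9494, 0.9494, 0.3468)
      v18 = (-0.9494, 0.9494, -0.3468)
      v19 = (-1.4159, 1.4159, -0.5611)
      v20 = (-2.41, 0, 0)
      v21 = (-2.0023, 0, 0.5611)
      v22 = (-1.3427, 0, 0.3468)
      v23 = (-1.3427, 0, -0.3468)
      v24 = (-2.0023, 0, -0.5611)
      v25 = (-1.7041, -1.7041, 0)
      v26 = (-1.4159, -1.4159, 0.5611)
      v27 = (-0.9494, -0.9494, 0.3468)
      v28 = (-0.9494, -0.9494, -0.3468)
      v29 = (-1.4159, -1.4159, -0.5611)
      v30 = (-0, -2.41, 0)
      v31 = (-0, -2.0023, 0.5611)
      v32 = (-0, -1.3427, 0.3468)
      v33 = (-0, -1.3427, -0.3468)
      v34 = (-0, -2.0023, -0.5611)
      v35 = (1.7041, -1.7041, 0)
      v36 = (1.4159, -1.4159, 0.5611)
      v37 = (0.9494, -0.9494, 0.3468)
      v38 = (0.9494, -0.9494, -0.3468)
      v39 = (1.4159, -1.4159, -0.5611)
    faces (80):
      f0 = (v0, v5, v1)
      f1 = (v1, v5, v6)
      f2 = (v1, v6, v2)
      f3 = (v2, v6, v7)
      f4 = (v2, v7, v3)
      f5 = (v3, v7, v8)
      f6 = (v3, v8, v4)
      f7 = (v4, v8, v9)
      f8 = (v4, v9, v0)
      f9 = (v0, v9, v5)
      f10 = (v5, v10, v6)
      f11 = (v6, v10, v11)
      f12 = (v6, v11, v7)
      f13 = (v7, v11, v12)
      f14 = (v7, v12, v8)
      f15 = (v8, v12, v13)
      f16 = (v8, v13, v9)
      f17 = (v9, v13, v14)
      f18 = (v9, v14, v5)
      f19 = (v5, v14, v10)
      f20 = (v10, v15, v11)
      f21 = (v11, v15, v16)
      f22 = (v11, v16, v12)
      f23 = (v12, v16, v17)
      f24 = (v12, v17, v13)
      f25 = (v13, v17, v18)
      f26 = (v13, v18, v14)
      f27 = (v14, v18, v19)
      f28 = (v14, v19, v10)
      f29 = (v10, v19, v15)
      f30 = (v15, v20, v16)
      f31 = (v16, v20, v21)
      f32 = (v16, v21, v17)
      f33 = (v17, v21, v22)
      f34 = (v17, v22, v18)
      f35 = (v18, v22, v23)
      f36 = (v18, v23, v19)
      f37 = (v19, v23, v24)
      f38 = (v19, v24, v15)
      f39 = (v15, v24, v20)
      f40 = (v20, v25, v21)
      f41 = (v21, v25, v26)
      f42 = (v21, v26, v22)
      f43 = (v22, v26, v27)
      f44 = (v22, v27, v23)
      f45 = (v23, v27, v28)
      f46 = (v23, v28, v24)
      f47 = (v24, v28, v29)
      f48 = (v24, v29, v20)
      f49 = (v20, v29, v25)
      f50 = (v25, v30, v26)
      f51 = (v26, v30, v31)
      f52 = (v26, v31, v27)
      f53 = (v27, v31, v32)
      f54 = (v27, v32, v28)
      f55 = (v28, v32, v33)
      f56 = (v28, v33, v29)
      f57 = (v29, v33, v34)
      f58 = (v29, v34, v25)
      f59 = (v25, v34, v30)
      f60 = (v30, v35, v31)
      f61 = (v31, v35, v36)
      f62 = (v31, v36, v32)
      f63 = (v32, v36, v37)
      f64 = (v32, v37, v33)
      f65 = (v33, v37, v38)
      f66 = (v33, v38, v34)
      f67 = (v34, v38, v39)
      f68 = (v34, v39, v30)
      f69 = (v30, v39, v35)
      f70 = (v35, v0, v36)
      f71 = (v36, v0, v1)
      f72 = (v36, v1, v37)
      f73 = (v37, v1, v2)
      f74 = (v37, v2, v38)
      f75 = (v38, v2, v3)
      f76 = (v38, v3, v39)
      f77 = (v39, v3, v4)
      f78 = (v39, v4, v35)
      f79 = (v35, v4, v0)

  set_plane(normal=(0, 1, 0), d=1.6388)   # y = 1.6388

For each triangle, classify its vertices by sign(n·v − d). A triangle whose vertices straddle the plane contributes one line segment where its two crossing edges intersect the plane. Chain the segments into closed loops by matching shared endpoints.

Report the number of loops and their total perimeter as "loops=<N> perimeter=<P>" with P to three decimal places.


loops=1 perimeter=7.675

Straddling triangles (18 of 80):
  (v0,v5,v1) [-+-] → (1.73115, 1.6388, 0)–(1.71553, 1.6388, 0.021501)  len=0.0266
  (v1,v5,v6) [-+-] → (1.71553, 1.6388, 0.021501)–(1.6388, 1.6388, 0.127133)  len=0.1306
  (v0,v9,v5) [--+] → (1.6388, 1.6388, -0.127133)–(1.73115, 1.6388, 0)  len=0.1571
  (v5,v10,v6) [++-] → (1.09842, 1.6388, 0.435289)–(1.6388, 1.6388, 0.127133)  len=0.6221
  (v6,v10,v11) [-++] → (1.09842, 1.6388, 0.435289)–(0.877694, 1.6388, 0.5611)  len=0.2541
  (v6,v11,v7) [-+-] → (0.877694, 1.6388, 0.5611)–(0.327768, 1.6388, 0.487116)  len=0.5549
  (v7,v11,v12) [-+-] → (0.327768, 1.6388, 0.487116)–(0, 1.6388, 0.443001)  len=0.3307
  (v9,v13,v14) [--+] → (0, 1.6388, -0.443001)–(0.877694, 1.6388, -0.5611)  len=0.8856
  (v9,v14,v5) [-++] → (0.877694, 1.6388, -0.5611)–(1.6388, 1.6388, -0.127133)  len=0.8761
  (v11,v15,v16) [++-] → (-1.6388, 1.6388, 0.127133)–(-0.877694, 1.6388, 0.5611)  len=0.8761
  (v11,v16,v12) [+--] → (-0.877694, 1.6388, 0.5611)–(0, 1.6388, 0.443001)  len=0.8856
  (v13,v18,v14) [--+] → (-0.327768, 1.6388, -0.487116)–(0, 1.6388, -0.443001)  len=0.3307
  (v14,v18,v19) [+--] → (-0.327768, 1.6388, -0.487116)–(-0.877694, 1.6388, -0.5611)  len=0.5549
  (v14,v19,v10) [+-+] → (-0.877694, 1.6388, -0.5611)–(-1.09842, 1.6388, -0.435289)  len=0.2541
  (v10,v19,v15) [+-+] → (-1.09842, 1.6388, -0.435289)–(-1.6388, 1.6388, -0.127133)  len=0.6221
  (v15,v20,v16) [+--] → (-1.73115, 1.6388, 0)–(-1.6388, 1.6388, 0.127133)  len=0.1571
  (v19,v24,v15) [--+] → (-1.71553, 1.6388, -0.021501)–(-1.6388, 1.6388, -0.127133)  len=0.1306
  (v15,v24,v20) [+--] → (-1.71553, 1.6388, -0.021501)–(-1.73115, 1.6388, 0)  len=0.0266

Chained into 1 loop(s):
  loop 1: 18 segments, perimeter = 7.6755
Total perimeter = 7.675


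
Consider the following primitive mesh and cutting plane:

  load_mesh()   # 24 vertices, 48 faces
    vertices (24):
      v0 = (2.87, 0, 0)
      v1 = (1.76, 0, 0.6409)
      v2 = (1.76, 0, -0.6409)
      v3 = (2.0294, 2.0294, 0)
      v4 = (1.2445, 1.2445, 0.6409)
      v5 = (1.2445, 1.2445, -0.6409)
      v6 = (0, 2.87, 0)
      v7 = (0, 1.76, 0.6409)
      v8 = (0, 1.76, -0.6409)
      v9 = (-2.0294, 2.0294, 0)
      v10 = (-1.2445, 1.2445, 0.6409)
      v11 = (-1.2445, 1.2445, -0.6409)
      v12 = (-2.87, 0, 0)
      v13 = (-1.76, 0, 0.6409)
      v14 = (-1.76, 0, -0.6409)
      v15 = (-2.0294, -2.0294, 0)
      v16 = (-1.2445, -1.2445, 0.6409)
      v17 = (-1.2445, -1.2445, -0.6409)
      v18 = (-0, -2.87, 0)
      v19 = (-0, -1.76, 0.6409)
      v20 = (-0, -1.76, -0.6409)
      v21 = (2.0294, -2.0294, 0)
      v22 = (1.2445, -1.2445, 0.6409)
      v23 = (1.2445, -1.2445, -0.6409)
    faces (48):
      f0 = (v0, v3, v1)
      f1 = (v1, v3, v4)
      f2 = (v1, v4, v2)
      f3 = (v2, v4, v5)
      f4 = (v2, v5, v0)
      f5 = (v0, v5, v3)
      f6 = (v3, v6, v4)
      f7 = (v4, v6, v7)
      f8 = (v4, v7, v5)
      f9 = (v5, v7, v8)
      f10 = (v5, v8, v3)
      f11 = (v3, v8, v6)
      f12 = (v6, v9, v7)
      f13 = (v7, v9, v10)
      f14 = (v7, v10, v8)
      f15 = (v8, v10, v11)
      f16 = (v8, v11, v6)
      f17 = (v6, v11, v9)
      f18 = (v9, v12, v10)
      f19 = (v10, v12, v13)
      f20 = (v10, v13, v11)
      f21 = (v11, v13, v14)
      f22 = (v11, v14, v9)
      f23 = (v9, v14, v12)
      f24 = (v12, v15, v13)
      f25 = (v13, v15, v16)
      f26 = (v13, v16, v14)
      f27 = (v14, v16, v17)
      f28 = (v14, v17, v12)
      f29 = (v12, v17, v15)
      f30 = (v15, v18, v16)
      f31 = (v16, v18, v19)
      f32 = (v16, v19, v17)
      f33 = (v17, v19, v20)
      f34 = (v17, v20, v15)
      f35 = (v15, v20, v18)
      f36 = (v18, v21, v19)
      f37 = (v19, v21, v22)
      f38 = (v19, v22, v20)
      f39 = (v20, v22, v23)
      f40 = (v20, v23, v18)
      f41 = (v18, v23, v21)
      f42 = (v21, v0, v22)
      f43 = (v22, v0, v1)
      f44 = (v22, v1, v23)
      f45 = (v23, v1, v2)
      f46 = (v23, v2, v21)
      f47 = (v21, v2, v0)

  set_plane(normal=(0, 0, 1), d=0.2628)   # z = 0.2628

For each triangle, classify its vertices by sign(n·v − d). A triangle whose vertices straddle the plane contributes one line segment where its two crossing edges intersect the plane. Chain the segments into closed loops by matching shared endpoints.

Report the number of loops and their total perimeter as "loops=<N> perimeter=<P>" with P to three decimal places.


Straddling triangles (32 of 48):
  (v0,v3,v1) [--+] → (1.91893, 1.19725, 0.2628)–(2.41485, 0, 0.2628)  len=1.2959
  (v1,v3,v4) [+-+] → (1.91893, 1.19725, 0.2628)–(1.70755, 1.70755, 0.2628)  len=0.5524
  (v1,v4,v2) [++-] → (1.39656, 0.877403, 0.2628)–(1.76, 0, 0.2628)  len=0.9497
  (v2,v4,v5) [-+-] → (1.39656, 0.877403, 0.2628)–(1.2445, 1.2445, 0.2628)  len=0.3973
  (v3,v6,v4) [--+] → (0.510305, 2.20347, 0.2628)–(1.70755, 1.70755, 0.2628)  len=1.2959
  (v4,v6,v7) [+-+] → (0.510305, 2.20347, 0.2628)–(0, 2.41485, 0.2628)  len=0.5524
  (v4,v7,v5) [++-] → (0.367097, 1.60794, 0.2628)–(1.2445, 1.2445, 0.2628)  len=0.9497
  (v5,v7,v8) [-+-] → (0.367097, 1.60794, 0.2628)–(0, 1.76, 0.2628)  len=0.3973
  (v6,v9,v7) [--+] → (-1.19725, 1.91893, 0.2628)–(0, 2.41485, 0.2628)  len=1.2959
  (v7,v9,v10) [+-+] → (-1.19725, 1.91893, 0.2628)–(-1.70755, 1.70755, 0.2628)  len=0.5524
  (v7,v10,v8) [++-] → (-0.877403, 1.39656, 0.2628)–(0, 1.76, 0.2628)  len=0.9497
  (v8,v10,v11) [-+-] → (-0.877403, 1.39656, 0.2628)–(-1.2445, 1.2445, 0.2628)  len=0.3973
  (v9,v12,v10) [--+] → (-2.20347, 0.510305, 0.2628)–(-1.70755, 1.70755, 0.2628)  len=1.2959
  (v10,v12,v13) [+-+] → (-2.20347, 0.510305, 0.2628)–(-2.41485, 0, 0.2628)  len=0.5524
  (v10,v13,v11) [++-] → (-1.60794, 0.367097, 0.2628)–(-1.2445, 1.2445, 0.2628)  len=0.9497
  (v11,v13,v14) [-+-] → (-1.60794, 0.367097, 0.2628)–(-1.76, 0, 0.2628)  len=0.3973
  (v12,v15,v13) [--+] → (-1.91893, -1.19725, 0.2628)–(-2.41485, 0, 0.2628)  len=1.2959
  (v13,v15,v16) [+-+] → (-1.91893, -1.19725, 0.2628)–(-1.70755, -1.70755, 0.2628)  len=0.5524
  (v13,v16,v14) [++-] → (-1.39656, -0.877403, 0.2628)–(-1.76, 0, 0.2628)  len=0.9497
  (v14,v16,v17) [-+-] → (-1.39656, -0.877403, 0.2628)–(-1.2445, -1.2445, 0.2628)  len=0.3973
  (v15,v18,v16) [--+] → (-0.510305, -2.20347, 0.2628)–(-1.70755, -1.70755, 0.2628)  len=1.2959
  (v16,v18,v19) [+-+] → (-0.510305, -2.20347, 0.2628)–(0, -2.41485, 0.2628)  len=0.5524
  (v16,v19,v17) [++-] → (-0.367097, -1.60794, 0.2628)–(-1.2445, -1.2445, 0.2628)  len=0.9497
  (v17,v19,v20) [-+-] → (-0.367097, -1.60794, 0.2628)–(0, -1.76, 0.2628)  len=0.3973
  (v18,v21,v19) [--+] → (1.19725, -1.91893, 0.2628)–(0, -2.41485, 0.2628)  len=1.2959
  (v19,v21,v22) [+-+] → (1.19725, -1.91893, 0.2628)–(1.70755, -1.70755, 0.2628)  len=0.5524
  (v19,v22,v20) [++-] → (0.877403, -1.39656, 0.2628)–(0, -1.76, 0.2628)  len=0.9497
  (v20,v22,v23) [-+-] → (0.877403, -1.39656, 0.2628)–(1.2445, -1.2445, 0.2628)  len=0.3973
  (v21,v0,v22) [--+] → (2.20347, -0.510305, 0.2628)–(1.70755, -1.70755, 0.2628)  len=1.2959
  (v22,v0,v1) [+-+] → (2.20347, -0.510305, 0.2628)–(2.41485, 0, 0.2628)  len=0.5524
  (v22,v1,v23) [++-] → (1.60794, -0.367097, 0.2628)–(1.2445, -1.2445, 0.2628)  len=0.9497
  (v23,v1,v2) [-+-] → (1.60794, -0.367097, 0.2628)–(1.76, 0, 0.2628)  len=0.3973

Chained into 2 loop(s):
  loop 1: 16 segments, perimeter = 14.7859
  loop 2: 16 segments, perimeter = 10.7763
Total perimeter = 25.562

loops=2 perimeter=25.562


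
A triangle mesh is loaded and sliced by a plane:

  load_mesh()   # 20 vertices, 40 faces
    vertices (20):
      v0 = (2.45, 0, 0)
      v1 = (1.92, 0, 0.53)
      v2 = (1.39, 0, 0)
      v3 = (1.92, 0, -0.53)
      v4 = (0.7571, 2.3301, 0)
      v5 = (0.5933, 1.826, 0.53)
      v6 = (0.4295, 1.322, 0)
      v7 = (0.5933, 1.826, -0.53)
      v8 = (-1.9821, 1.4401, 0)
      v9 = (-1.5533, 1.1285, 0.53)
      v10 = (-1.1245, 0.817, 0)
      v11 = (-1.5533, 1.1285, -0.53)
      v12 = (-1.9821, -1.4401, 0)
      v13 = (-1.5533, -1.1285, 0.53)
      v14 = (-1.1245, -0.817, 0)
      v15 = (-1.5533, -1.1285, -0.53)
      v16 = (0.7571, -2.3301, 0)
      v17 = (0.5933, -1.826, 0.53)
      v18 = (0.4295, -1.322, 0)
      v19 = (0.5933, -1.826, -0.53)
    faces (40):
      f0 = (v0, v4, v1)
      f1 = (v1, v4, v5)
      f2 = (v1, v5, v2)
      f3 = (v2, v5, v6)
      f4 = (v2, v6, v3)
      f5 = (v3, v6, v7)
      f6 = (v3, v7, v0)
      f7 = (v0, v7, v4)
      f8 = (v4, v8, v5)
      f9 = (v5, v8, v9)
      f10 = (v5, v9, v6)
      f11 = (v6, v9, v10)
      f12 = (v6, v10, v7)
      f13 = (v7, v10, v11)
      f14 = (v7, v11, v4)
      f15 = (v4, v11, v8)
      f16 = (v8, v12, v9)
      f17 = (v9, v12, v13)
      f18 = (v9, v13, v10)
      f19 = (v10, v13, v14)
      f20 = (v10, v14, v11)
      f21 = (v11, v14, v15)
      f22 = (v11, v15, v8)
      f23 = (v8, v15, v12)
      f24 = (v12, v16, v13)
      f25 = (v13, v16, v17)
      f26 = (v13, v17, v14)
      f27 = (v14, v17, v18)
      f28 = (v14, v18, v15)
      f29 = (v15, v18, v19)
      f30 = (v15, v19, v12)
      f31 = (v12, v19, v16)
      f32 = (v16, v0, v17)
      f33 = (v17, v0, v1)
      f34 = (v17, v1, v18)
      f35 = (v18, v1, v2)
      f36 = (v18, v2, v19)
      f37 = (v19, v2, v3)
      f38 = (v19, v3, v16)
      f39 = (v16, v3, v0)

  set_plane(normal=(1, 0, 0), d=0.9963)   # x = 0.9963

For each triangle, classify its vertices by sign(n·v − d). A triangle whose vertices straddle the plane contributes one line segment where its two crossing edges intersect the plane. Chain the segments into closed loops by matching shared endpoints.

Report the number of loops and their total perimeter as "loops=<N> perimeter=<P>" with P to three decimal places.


Straddling triangles (16 of 40):
  (v0,v4,v1) [+-+] → (0.9963, 2.00087, 0)–(0.9963, 1.85082, 0.109017)  len=0.1855
  (v1,v4,v5) [+--] → (0.9963, 1.85082, 0.109017)–(0.9963, 1.27133, 0.53)  len=0.7163
  (v1,v5,v2) [+-+] → (0.9963, 1.27133, 0.53)–(0.9963, 0.902342, 0.261907)  len=0.4561
  (v2,v5,v6) [+--] → (0.9963, 0.902342, 0.261907)–(0.9963, 0.541875, 0)  len=0.4456
  (v2,v6,v3) [+-+] → (0.9963, 0.541875, 0)–(0.9963, 0.819276, -0.201546)  len=0.3429
  (v3,v6,v7) [+--] → (0.9963, 0.819276, -0.201546)–(0.9963, 1.27133, -0.53)  len=0.5588
  (v3,v7,v0) [+-+] → (0.9963, 1.27133, -0.53)–(0.9963, 1.42966, -0.414963)  len=0.1957
  (v0,v7,v4) [+--] → (0.9963, 1.42966, -0.414963)–(0.9963, 2.00087, 0)  len=0.7060
  (v16,v0,v17) [-+-] → (0.9963, -2.00087, 0)–(0.9963, -1.42966, 0.414963)  len=0.7060
  (v17,v0,v1) [-++] → (0.9963, -1.42966, 0.414963)–(0.9963, -1.27133, 0.53)  len=0.1957
  (v17,v1,v18) [-+-] → (0.9963, -1.27133, 0.53)–(0.9963, -0.819276, 0.201546)  len=0.5588
  (v18,v1,v2) [-++] → (0.9963, -0.819276, 0.201546)–(0.9963, -0.541875, 0)  len=0.3429
  (v18,v2,v19) [-+-] → (0.9963, -0.541875, 0)–(0.9963, -0.902342, -0.261907)  len=0.4456
  (v19,v2,v3) [-++] → (0.9963, -0.902342, -0.261907)–(0.9963, -1.27133, -0.53)  len=0.4561
  (v19,v3,v16) [-+-] → (0.9963, -1.27133, -0.53)–(0.9963, -1.85082, -0.109017)  len=0.7163
  (v16,v3,v0) [-++] → (0.9963, -1.85082, -0.109017)–(0.9963, -2.00087, 0)  len=0.1855

Chained into 2 loop(s):
  loop 1: 8 segments, perimeter = 3.6068
  loop 2: 8 segments, perimeter = 3.6068
Total perimeter = 7.214

loops=2 perimeter=7.214
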